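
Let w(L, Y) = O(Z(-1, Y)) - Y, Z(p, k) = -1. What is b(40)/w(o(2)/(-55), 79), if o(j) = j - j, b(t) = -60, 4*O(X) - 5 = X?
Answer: 10/13 ≈ 0.76923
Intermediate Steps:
O(X) = 5/4 + X/4
o(j) = 0
w(L, Y) = 1 - Y (w(L, Y) = (5/4 + (1/4)*(-1)) - Y = (5/4 - 1/4) - Y = 1 - Y)
b(40)/w(o(2)/(-55), 79) = -60/(1 - 1*79) = -60/(1 - 79) = -60/(-78) = -60*(-1/78) = 10/13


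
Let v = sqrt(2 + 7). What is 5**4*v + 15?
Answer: 1890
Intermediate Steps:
v = 3 (v = sqrt(9) = 3)
5**4*v + 15 = 5**4*3 + 15 = 625*3 + 15 = 1875 + 15 = 1890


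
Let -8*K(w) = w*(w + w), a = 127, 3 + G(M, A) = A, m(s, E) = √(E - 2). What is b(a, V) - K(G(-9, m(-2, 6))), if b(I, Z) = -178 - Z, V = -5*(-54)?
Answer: -1791/4 ≈ -447.75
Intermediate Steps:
m(s, E) = √(-2 + E)
G(M, A) = -3 + A
K(w) = -w²/4 (K(w) = -w*(w + w)/8 = -w*2*w/8 = -w²/4)
V = 270
b(a, V) - K(G(-9, m(-2, 6))) = (-178 - 1*270) - (-1)*(-3 + √(-2 + 6))²/4 = (-178 - 270) - (-1)*(-3 + √4)²/4 = -448 - (-1)*(-3 + 2)²/4 = -448 - (-1)*(-1)²/4 = -448 - (-1)/4 = -448 - 1*(-¼) = -448 + ¼ = -1791/4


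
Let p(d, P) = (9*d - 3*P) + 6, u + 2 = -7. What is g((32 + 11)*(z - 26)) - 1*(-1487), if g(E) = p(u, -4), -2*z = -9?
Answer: 1424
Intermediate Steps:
z = 9/2 (z = -½*(-9) = 9/2 ≈ 4.5000)
u = -9 (u = -2 - 7 = -9)
p(d, P) = 6 - 3*P + 9*d (p(d, P) = (-3*P + 9*d) + 6 = 6 - 3*P + 9*d)
g(E) = -63 (g(E) = 6 - 3*(-4) + 9*(-9) = 6 + 12 - 81 = -63)
g((32 + 11)*(z - 26)) - 1*(-1487) = -63 - 1*(-1487) = -63 + 1487 = 1424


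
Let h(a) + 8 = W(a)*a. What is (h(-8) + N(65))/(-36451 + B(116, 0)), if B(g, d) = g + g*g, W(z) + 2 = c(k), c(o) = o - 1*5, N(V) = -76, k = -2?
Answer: 12/22879 ≈ 0.00052450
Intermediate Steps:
c(o) = -5 + o (c(o) = o - 5 = -5 + o)
W(z) = -9 (W(z) = -2 + (-5 - 2) = -2 - 7 = -9)
B(g, d) = g + g**2
h(a) = -8 - 9*a
(h(-8) + N(65))/(-36451 + B(116, 0)) = ((-8 - 9*(-8)) - 76)/(-36451 + 116*(1 + 116)) = ((-8 + 72) - 76)/(-36451 + 116*117) = (64 - 76)/(-36451 + 13572) = -12/(-22879) = -12*(-1/22879) = 12/22879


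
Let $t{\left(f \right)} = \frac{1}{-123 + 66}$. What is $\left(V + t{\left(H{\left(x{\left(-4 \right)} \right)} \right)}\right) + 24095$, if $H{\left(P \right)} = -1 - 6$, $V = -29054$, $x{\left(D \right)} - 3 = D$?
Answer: $- \frac{282664}{57} \approx -4959.0$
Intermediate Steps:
$x{\left(D \right)} = 3 + D$
$H{\left(P \right)} = -7$ ($H{\left(P \right)} = -1 - 6 = -7$)
$t{\left(f \right)} = - \frac{1}{57}$ ($t{\left(f \right)} = \frac{1}{-57} = - \frac{1}{57}$)
$\left(V + t{\left(H{\left(x{\left(-4 \right)} \right)} \right)}\right) + 24095 = \left(-29054 - \frac{1}{57}\right) + 24095 = - \frac{1656079}{57} + 24095 = - \frac{282664}{57}$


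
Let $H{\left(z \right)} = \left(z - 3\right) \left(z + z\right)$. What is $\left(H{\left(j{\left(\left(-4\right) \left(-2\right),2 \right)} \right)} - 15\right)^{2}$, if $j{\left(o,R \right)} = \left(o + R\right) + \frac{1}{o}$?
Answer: $\frac{17114769}{1024} \approx 16714.0$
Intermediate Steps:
$j{\left(o,R \right)} = R + o + \frac{1}{o}$ ($j{\left(o,R \right)} = \left(R + o\right) + \frac{1}{o} = R + o + \frac{1}{o}$)
$H{\left(z \right)} = 2 z \left(-3 + z\right)$ ($H{\left(z \right)} = \left(-3 + z\right) 2 z = 2 z \left(-3 + z\right)$)
$\left(H{\left(j{\left(\left(-4\right) \left(-2\right),2 \right)} \right)} - 15\right)^{2} = \left(2 \left(2 - -8 + \frac{1}{\left(-4\right) \left(-2\right)}\right) \left(-3 + \left(2 - -8 + \frac{1}{\left(-4\right) \left(-2\right)}\right)\right) - 15\right)^{2} = \left(2 \left(2 + 8 + \frac{1}{8}\right) \left(-3 + \left(2 + 8 + \frac{1}{8}\right)\right) - 15\right)^{2} = \left(2 \cdot \frac{81}{8} \left(-3 + \frac{81}{8}\right) - 15\right)^{2} = \left(2 \cdot \frac{81}{8} \cdot \frac{57}{8} - 15\right)^{2} = \left(\frac{4617}{32} - 15\right)^{2} = \left(\frac{4137}{32}\right)^{2} = \frac{17114769}{1024}$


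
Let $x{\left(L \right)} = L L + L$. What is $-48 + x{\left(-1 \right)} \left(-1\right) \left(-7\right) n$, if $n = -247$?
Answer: $-48$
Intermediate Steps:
$x{\left(L \right)} = L + L^{2}$ ($x{\left(L \right)} = L^{2} + L = L + L^{2}$)
$-48 + x{\left(-1 \right)} \left(-1\right) \left(-7\right) n = -48 + - (1 - 1) \left(-1\right) \left(-7\right) \left(-247\right) = -48 + \left(-1\right) 0 \left(-1\right) \left(-7\right) \left(-247\right) = -48 + 0 \left(-1\right) \left(-7\right) \left(-247\right) = -48 + 0 \left(-7\right) \left(-247\right) = -48 + 0 \left(-247\right) = -48 + 0 = -48$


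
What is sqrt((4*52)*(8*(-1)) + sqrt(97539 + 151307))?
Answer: sqrt(-1664 + sqrt(248846)) ≈ 34.134*I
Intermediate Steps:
sqrt((4*52)*(8*(-1)) + sqrt(97539 + 151307)) = sqrt(208*(-8) + sqrt(248846)) = sqrt(-1664 + sqrt(248846))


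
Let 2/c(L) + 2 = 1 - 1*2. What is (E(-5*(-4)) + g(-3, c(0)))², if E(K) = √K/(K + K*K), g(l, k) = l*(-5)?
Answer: (3150 + √5)²/44100 ≈ 225.32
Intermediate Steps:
c(L) = -⅔ (c(L) = 2/(-2 + (1 - 1*2)) = 2/(-2 + (1 - 2)) = 2/(-2 - 1) = 2/(-3) = 2*(-⅓) = -⅔)
g(l, k) = -5*l
E(K) = √K/(K + K²)
(E(-5*(-4)) + g(-3, c(0)))² = (1/(√(-5*(-4))*(1 - 5*(-4))) - 5*(-3))² = (1/(√20*(1 + 20)) + 15)² = ((√5/10)/21 + 15)² = ((√5/10)*(1/21) + 15)² = (√5/210 + 15)² = (15 + √5/210)²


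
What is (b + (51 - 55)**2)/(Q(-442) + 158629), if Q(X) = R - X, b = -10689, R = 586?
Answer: -10673/159657 ≈ -0.066850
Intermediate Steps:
Q(X) = 586 - X
(b + (51 - 55)**2)/(Q(-442) + 158629) = (-10689 + (51 - 55)**2)/((586 - 1*(-442)) + 158629) = (-10689 + (-4)**2)/((586 + 442) + 158629) = (-10689 + 16)/(1028 + 158629) = -10673/159657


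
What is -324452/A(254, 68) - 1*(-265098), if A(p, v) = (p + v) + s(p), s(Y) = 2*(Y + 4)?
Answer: 110913836/419 ≈ 2.6471e+5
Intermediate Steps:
s(Y) = 8 + 2*Y (s(Y) = 2*(4 + Y) = 8 + 2*Y)
A(p, v) = 8 + v + 3*p (A(p, v) = (p + v) + (8 + 2*p) = 8 + v + 3*p)
-324452/A(254, 68) - 1*(-265098) = -324452/(8 + 68 + 3*254) - 1*(-265098) = -324452/(8 + 68 + 762) + 265098 = -324452/838 + 265098 = -324452*1/838 + 265098 = -162226/419 + 265098 = 110913836/419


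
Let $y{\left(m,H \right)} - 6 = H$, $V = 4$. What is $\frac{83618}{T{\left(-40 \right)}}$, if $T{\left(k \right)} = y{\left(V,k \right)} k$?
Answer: $\frac{41809}{680} \approx 61.484$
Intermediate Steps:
$y{\left(m,H \right)} = 6 + H$
$T{\left(k \right)} = k \left(6 + k\right)$ ($T{\left(k \right)} = \left(6 + k\right) k = k \left(6 + k\right)$)
$\frac{83618}{T{\left(-40 \right)}} = \frac{83618}{\left(-40\right) \left(6 - 40\right)} = \frac{83618}{\left(-40\right) \left(-34\right)} = \frac{83618}{1360} = 83618 \cdot \frac{1}{1360} = \frac{41809}{680}$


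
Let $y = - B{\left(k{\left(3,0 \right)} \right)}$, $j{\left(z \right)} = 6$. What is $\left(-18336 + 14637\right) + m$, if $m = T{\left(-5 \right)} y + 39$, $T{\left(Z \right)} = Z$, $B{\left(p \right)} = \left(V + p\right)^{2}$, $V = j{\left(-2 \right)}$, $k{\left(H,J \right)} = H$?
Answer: $-3255$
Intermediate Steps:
$V = 6$
$B{\left(p \right)} = \left(6 + p\right)^{2}$
$y = -81$ ($y = - \left(6 + 3\right)^{2} = - 9^{2} = \left(-1\right) 81 = -81$)
$m = 444$ ($m = \left(-5\right) \left(-81\right) + 39 = 405 + 39 = 444$)
$\left(-18336 + 14637\right) + m = \left(-18336 + 14637\right) + 444 = -3699 + 444 = -3255$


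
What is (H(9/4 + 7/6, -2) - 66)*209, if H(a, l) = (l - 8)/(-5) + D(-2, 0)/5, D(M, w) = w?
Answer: -13376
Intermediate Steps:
H(a, l) = 8/5 - l/5 (H(a, l) = (l - 8)/(-5) + 0/5 = (-8 + l)*(-⅕) + 0*(⅕) = (8/5 - l/5) + 0 = 8/5 - l/5)
(H(9/4 + 7/6, -2) - 66)*209 = ((8/5 - ⅕*(-2)) - 66)*209 = ((8/5 + ⅖) - 66)*209 = (2 - 66)*209 = -64*209 = -13376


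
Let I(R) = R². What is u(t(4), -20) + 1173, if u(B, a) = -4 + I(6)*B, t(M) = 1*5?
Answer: 1349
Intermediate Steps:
t(M) = 5
u(B, a) = -4 + 36*B (u(B, a) = -4 + 6²*B = -4 + 36*B)
u(t(4), -20) + 1173 = (-4 + 36*5) + 1173 = (-4 + 180) + 1173 = 176 + 1173 = 1349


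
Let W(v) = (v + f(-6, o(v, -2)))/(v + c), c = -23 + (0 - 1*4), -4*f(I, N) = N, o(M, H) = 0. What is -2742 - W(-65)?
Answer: -252329/92 ≈ -2742.7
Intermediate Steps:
f(I, N) = -N/4
c = -27 (c = -23 + (0 - 4) = -23 - 4 = -27)
W(v) = v/(-27 + v) (W(v) = (v - ¼*0)/(v - 27) = (v + 0)/(-27 + v) = v/(-27 + v))
-2742 - W(-65) = -2742 - (-65)/(-27 - 65) = -2742 - (-65)/(-92) = -2742 - (-65)*(-1)/92 = -2742 - 1*65/92 = -2742 - 65/92 = -252329/92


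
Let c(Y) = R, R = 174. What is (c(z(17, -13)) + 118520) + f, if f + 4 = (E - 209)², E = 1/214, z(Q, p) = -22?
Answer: 7435852865/45796 ≈ 1.6237e+5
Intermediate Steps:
E = 1/214 ≈ 0.0046729
c(Y) = 174
f = 2000142441/45796 (f = -4 + (1/214 - 209)² = -4 + (-44725/214)² = -4 + 2000325625/45796 = 2000142441/45796 ≈ 43675.)
(c(z(17, -13)) + 118520) + f = (174 + 118520) + 2000142441/45796 = 118694 + 2000142441/45796 = 7435852865/45796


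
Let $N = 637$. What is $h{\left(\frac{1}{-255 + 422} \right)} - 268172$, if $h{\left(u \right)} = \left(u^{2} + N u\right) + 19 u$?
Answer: $- \frac{7478939355}{27889} \approx -2.6817 \cdot 10^{5}$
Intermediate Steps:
$h{\left(u \right)} = u^{2} + 656 u$ ($h{\left(u \right)} = \left(u^{2} + 637 u\right) + 19 u = u^{2} + 656 u$)
$h{\left(\frac{1}{-255 + 422} \right)} - 268172 = \frac{656 + \frac{1}{-255 + 422}}{-255 + 422} - 268172 = \frac{656 + \frac{1}{167}}{167} - 268172 = \frac{1}{167} \cdot \frac{109553}{167} - 268172 = \frac{109553}{27889} - 268172 = - \frac{7478939355}{27889}$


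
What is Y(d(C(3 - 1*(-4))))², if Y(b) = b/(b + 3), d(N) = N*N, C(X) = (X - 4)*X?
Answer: 21609/21904 ≈ 0.98653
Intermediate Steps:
C(X) = X*(-4 + X) (C(X) = (-4 + X)*X = X*(-4 + X))
d(N) = N²
Y(b) = b/(3 + b)
Y(d(C(3 - 1*(-4))))² = (((3 - 1*(-4))*(-4 + (3 - 1*(-4))))²/(3 + ((3 - 1*(-4))*(-4 + (3 - 1*(-4))))²))² = (((3 + 4)*(-4 + (3 + 4)))²/(3 + ((3 + 4)*(-4 + (3 + 4)))²))² = ((7*(-4 + 7))²/(3 + (7*(-4 + 7))²))² = ((7*3)²/(3 + (7*3)²))² = (21²/(3 + 21²))² = (441/(3 + 441))² = (441/444)² = (441*(1/444))² = (147/148)² = 21609/21904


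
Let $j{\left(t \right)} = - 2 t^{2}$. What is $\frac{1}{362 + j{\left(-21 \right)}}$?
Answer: $- \frac{1}{520} \approx -0.0019231$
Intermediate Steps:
$\frac{1}{362 + j{\left(-21 \right)}} = \frac{1}{362 - 2 \left(-21\right)^{2}} = \frac{1}{362 - 882} = \frac{1}{-520} = - \frac{1}{520}$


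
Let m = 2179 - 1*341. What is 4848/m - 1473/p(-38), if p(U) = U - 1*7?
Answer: 487589/13785 ≈ 35.371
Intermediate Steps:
m = 1838 (m = 2179 - 341 = 1838)
p(U) = -7 + U (p(U) = U - 7 = -7 + U)
4848/m - 1473/p(-38) = 4848/1838 - 1473/(-7 - 38) = 4848*(1/1838) - 1473/(-45) = 2424/919 - 1473*(-1/45) = 2424/919 + 491/15 = 487589/13785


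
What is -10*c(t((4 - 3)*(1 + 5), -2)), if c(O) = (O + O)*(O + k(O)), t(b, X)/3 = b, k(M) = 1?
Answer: -6840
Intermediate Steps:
t(b, X) = 3*b
c(O) = 2*O*(1 + O) (c(O) = (O + O)*(O + 1) = (2*O)*(1 + O) = 2*O*(1 + O))
-10*c(t((4 - 3)*(1 + 5), -2)) = -20*3*((4 - 3)*(1 + 5))*(1 + 3*((4 - 3)*(1 + 5))) = -20*3*(1*6)*(1 + 3*(1*6)) = -20*3*6*(1 + 3*6) = -20*18*(1 + 18) = -20*18*19 = -10*684 = -6840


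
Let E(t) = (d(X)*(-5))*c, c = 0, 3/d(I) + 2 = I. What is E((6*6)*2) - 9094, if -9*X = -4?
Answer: -9094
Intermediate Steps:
X = 4/9 (X = -1/9*(-4) = 4/9 ≈ 0.44444)
d(I) = 3/(-2 + I)
E(t) = 0 (E(t) = ((3/(-2 + 4/9))*(-5))*0 = ((3/(-14/9))*(-5))*0 = ((3*(-9/14))*(-5))*0 = -27/14*(-5)*0 = (135/14)*0 = 0)
E((6*6)*2) - 9094 = 0 - 9094 = -9094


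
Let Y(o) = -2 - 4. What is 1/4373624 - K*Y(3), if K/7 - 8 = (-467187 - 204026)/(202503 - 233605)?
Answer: 84501079232567/68014226824 ≈ 1242.4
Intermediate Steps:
K = 6440203/31102 (K = 56 + 7*((-467187 - 204026)/(202503 - 233605)) = 56 + 7*(-671213/(-31102)) = 56 + 7*(-671213*(-1/31102)) = 56 + 7*(671213/31102) = 56 + 4698491/31102 = 6440203/31102 ≈ 207.07)
Y(o) = -6
1/4373624 - K*Y(3) = 1/4373624 - 6440203*(-6)/31102 = 1/4373624 - 1*(-19320609/15551) = 1/4373624 + 19320609/15551 = 84501079232567/68014226824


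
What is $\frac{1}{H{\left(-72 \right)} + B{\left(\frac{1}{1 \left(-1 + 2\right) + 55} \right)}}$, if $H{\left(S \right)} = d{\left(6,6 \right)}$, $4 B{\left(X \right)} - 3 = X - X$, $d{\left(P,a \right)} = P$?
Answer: $\frac{4}{27} \approx 0.14815$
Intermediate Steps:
$B{\left(X \right)} = \frac{3}{4}$ ($B{\left(X \right)} = \frac{3}{4} + \frac{X - X}{4} = \frac{3}{4} + \frac{1}{4} \cdot 0 = \frac{3}{4} + 0 = \frac{3}{4}$)
$H{\left(S \right)} = 6$
$\frac{1}{H{\left(-72 \right)} + B{\left(\frac{1}{1 \left(-1 + 2\right) + 55} \right)}} = \frac{1}{6 + \frac{3}{4}} = \frac{1}{\frac{27}{4}} = \frac{4}{27}$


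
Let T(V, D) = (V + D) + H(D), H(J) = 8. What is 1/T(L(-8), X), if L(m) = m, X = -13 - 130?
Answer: -1/143 ≈ -0.0069930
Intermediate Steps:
X = -143
T(V, D) = 8 + D + V (T(V, D) = (V + D) + 8 = (D + V) + 8 = 8 + D + V)
1/T(L(-8), X) = 1/(8 - 143 - 8) = 1/(-143) = -1/143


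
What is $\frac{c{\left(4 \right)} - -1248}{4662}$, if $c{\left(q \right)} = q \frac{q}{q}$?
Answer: $\frac{626}{2331} \approx 0.26855$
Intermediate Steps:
$c{\left(q \right)} = q$ ($c{\left(q \right)} = q 1 = q$)
$\frac{c{\left(4 \right)} - -1248}{4662} = \frac{4 - -1248}{4662} = \left(4 + 1248\right) \frac{1}{4662} = 1252 \cdot \frac{1}{4662} = \frac{626}{2331}$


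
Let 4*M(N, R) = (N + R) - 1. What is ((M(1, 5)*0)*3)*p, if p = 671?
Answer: 0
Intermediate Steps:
M(N, R) = -¼ + N/4 + R/4 (M(N, R) = ((N + R) - 1)/4 = (-1 + N + R)/4 = -¼ + N/4 + R/4)
((M(1, 5)*0)*3)*p = (((-¼ + (¼)*1 + (¼)*5)*0)*3)*671 = (((-¼ + ¼ + 5/4)*0)*3)*671 = (((5/4)*0)*3)*671 = (0*3)*671 = 0*671 = 0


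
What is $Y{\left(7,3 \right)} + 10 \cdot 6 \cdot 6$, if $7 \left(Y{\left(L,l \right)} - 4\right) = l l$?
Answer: $\frac{2557}{7} \approx 365.29$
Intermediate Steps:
$Y{\left(L,l \right)} = 4 + \frac{l^{2}}{7}$ ($Y{\left(L,l \right)} = 4 + \frac{l l}{7} = 4 + \frac{l^{2}}{7}$)
$Y{\left(7,3 \right)} + 10 \cdot 6 \cdot 6 = \left(4 + \frac{3^{2}}{7}\right) + 10 \cdot 6 \cdot 6 = \left(4 + \frac{1}{7} \cdot 9\right) + 10 \cdot 36 = \left(4 + \frac{9}{7}\right) + 360 = \frac{37}{7} + 360 = \frac{2557}{7}$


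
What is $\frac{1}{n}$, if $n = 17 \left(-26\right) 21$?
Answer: $- \frac{1}{9282} \approx -0.00010774$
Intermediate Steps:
$n = -9282$ ($n = \left(-442\right) 21 = -9282$)
$\frac{1}{n} = \frac{1}{-9282} = - \frac{1}{9282}$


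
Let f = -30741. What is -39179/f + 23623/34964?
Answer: 2096049199/1074828324 ≈ 1.9501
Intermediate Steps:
-39179/f + 23623/34964 = -39179/(-30741) + 23623/34964 = -39179*(-1/30741) + 23623*(1/34964) = 39179/30741 + 23623/34964 = 2096049199/1074828324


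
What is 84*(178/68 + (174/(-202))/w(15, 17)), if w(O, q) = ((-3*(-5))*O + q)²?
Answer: 5527502799/25138597 ≈ 219.88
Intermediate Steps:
w(O, q) = (q + 15*O)² (w(O, q) = (15*O + q)² = (q + 15*O)²)
84*(178/68 + (174/(-202))/w(15, 17)) = 84*(178/68 + (174/(-202))/((17 + 15*15)²)) = 84*(178*(1/68) + (174*(-1/202))/((17 + 225)²)) = 84*(89/34 - 87/(101*(242²))) = 84*(89/34 - 87/101/58564) = 84*(89/34 - 87/101*1/58564) = 84*(89/34 - 87/5914964) = 84*(263214419/100554388) = 5527502799/25138597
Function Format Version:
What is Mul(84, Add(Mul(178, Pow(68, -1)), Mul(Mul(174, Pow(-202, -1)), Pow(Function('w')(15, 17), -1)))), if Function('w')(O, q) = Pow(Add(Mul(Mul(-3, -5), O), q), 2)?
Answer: Rational(5527502799, 25138597) ≈ 219.88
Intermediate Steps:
Function('w')(O, q) = Pow(Add(q, Mul(15, O)), 2) (Function('w')(O, q) = Pow(Add(Mul(15, O), q), 2) = Pow(Add(q, Mul(15, O)), 2))
Mul(84, Add(Mul(178, Pow(68, -1)), Mul(Mul(174, Pow(-202, -1)), Pow(Function('w')(15, 17), -1)))) = Mul(84, Add(Mul(178, Pow(68, -1)), Mul(Mul(174, Pow(-202, -1)), Pow(Pow(Add(17, Mul(15, 15)), 2), -1)))) = Mul(84, Add(Mul(178, Rational(1, 68)), Mul(Mul(174, Rational(-1, 202)), Pow(Pow(Add(17, 225), 2), -1)))) = Mul(84, Add(Rational(89, 34), Mul(Rational(-87, 101), Pow(Pow(242, 2), -1)))) = Mul(84, Add(Rational(89, 34), Mul(Rational(-87, 101), Pow(58564, -1)))) = Mul(84, Add(Rational(89, 34), Mul(Rational(-87, 101), Rational(1, 58564)))) = Mul(84, Add(Rational(89, 34), Rational(-87, 5914964))) = Mul(84, Rational(263214419, 100554388)) = Rational(5527502799, 25138597)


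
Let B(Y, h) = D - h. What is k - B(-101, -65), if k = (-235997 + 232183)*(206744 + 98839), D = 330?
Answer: -1165493957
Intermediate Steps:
B(Y, h) = 330 - h
k = -1165493562 (k = -3814*305583 = -1165493562)
k - B(-101, -65) = -1165493562 - (330 - 1*(-65)) = -1165493562 - (330 + 65) = -1165493562 - 1*395 = -1165493562 - 395 = -1165493957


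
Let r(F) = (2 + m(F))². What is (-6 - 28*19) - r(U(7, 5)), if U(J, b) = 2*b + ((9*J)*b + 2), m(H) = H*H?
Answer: -11434239299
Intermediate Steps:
m(H) = H²
U(J, b) = 2 + 2*b + 9*J*b (U(J, b) = 2*b + (9*J*b + 2) = 2*b + (2 + 9*J*b) = 2 + 2*b + 9*J*b)
r(F) = (2 + F²)²
(-6 - 28*19) - r(U(7, 5)) = (-6 - 28*19) - (2 + (2 + 2*5 + 9*7*5)²)² = (-6 - 532) - (2 + (2 + 10 + 315)²)² = -538 - (2 + 327²)² = -538 - (2 + 106929)² = -538 - 1*106931² = -538 - 1*11434238761 = -538 - 11434238761 = -11434239299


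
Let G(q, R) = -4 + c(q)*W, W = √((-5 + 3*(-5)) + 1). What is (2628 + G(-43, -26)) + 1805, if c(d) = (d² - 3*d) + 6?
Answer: 4429 + 1984*I*√19 ≈ 4429.0 + 8648.1*I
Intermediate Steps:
c(d) = 6 + d² - 3*d
W = I*√19 (W = √((-5 - 15) + 1) = √(-20 + 1) = √(-19) = I*√19 ≈ 4.3589*I)
G(q, R) = -4 + I*√19*(6 + q² - 3*q) (G(q, R) = -4 + (6 + q² - 3*q)*(I*√19) = -4 + I*√19*(6 + q² - 3*q))
(2628 + G(-43, -26)) + 1805 = (2628 + (-4 + I*√19*(6 + (-43)² - 3*(-43)))) + 1805 = (2628 + (-4 + I*√19*(6 + 1849 + 129))) + 1805 = (2628 + (-4 + I*√19*1984)) + 1805 = (2628 + (-4 + 1984*I*√19)) + 1805 = (2624 + 1984*I*√19) + 1805 = 4429 + 1984*I*√19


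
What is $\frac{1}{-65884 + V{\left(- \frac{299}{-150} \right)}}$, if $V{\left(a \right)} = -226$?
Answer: $- \frac{1}{66110} \approx -1.5126 \cdot 10^{-5}$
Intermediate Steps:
$\frac{1}{-65884 + V{\left(- \frac{299}{-150} \right)}} = \frac{1}{-65884 - 226} = \frac{1}{-66110} = - \frac{1}{66110}$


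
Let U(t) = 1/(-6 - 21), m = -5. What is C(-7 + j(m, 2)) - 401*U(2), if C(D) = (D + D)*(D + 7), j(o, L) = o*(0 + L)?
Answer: 9581/27 ≈ 354.85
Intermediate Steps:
j(o, L) = L*o (j(o, L) = o*L = L*o)
C(D) = 2*D*(7 + D) (C(D) = (2*D)*(7 + D) = 2*D*(7 + D))
U(t) = -1/27 (U(t) = 1/(-27) = -1/27)
C(-7 + j(m, 2)) - 401*U(2) = 2*(-7 + 2*(-5))*(7 + (-7 + 2*(-5))) - 401*(-1/27) = 2*(-7 - 10)*(7 + (-7 - 10)) + 401/27 = 2*(-17)*(7 - 17) + 401/27 = 2*(-17)*(-10) + 401/27 = 340 + 401/27 = 9581/27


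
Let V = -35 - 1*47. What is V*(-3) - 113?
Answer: 133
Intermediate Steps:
V = -82 (V = -35 - 47 = -82)
V*(-3) - 113 = -82*(-3) - 113 = 246 - 113 = 133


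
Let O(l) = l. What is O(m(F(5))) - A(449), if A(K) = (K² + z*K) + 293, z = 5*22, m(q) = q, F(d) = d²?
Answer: -251259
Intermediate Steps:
z = 110
A(K) = 293 + K² + 110*K (A(K) = (K² + 110*K) + 293 = 293 + K² + 110*K)
O(m(F(5))) - A(449) = 5² - (293 + 449² + 110*449) = 25 - (293 + 201601 + 49390) = 25 - 1*251284 = 25 - 251284 = -251259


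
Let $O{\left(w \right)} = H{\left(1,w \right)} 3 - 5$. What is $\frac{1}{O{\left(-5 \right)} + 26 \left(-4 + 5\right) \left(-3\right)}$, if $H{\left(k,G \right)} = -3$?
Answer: $- \frac{1}{92} \approx -0.01087$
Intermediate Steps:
$O{\left(w \right)} = -14$ ($O{\left(w \right)} = \left(-3\right) 3 - 5 = -9 - 5 = -14$)
$\frac{1}{O{\left(-5 \right)} + 26 \left(-4 + 5\right) \left(-3\right)} = \frac{1}{-14 + 26 \left(-4 + 5\right) \left(-3\right)} = \frac{1}{-14 + 26 \cdot 1 \left(-3\right)} = \frac{1}{-14 + 26 \left(-3\right)} = \frac{1}{-14 - 78} = \frac{1}{-92} = - \frac{1}{92}$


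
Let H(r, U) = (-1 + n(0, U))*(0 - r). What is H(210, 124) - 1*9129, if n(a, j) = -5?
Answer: -7869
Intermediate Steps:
H(r, U) = 6*r (H(r, U) = (-1 - 5)*(0 - r) = -(-6)*r = 6*r)
H(210, 124) - 1*9129 = 6*210 - 1*9129 = 1260 - 9129 = -7869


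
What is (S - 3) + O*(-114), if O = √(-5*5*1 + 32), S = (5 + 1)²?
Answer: 33 - 114*√7 ≈ -268.62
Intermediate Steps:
S = 36 (S = 6² = 36)
O = √7 (O = √(-25*1 + 32) = √(-25 + 32) = √7 ≈ 2.6458)
(S - 3) + O*(-114) = (36 - 3) + √7*(-114) = 33 - 114*√7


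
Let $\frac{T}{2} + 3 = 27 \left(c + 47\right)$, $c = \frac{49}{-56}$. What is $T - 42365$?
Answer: $- \frac{159521}{4} \approx -39880.0$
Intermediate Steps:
$c = - \frac{7}{8}$ ($c = 49 \left(- \frac{1}{56}\right) = - \frac{7}{8} \approx -0.875$)
$T = \frac{9939}{4}$ ($T = -6 + 2 \cdot 27 \left(- \frac{7}{8} + 47\right) = -6 + 2 \cdot 27 \cdot \frac{369}{8} = -6 + 2 \cdot \frac{9963}{8} = -6 + \frac{9963}{4} = \frac{9939}{4} \approx 2484.8$)
$T - 42365 = \frac{9939}{4} - 42365 = - \frac{159521}{4}$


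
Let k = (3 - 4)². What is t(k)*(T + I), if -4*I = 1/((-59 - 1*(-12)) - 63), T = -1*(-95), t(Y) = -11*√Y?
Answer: -41801/40 ≈ -1045.0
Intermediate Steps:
k = 1 (k = (-1)² = 1)
T = 95
I = 1/440 (I = -1/(4*((-59 - 1*(-12)) - 63)) = -1/(4*((-59 + 12) - 63)) = -1/(4*(-47 - 63)) = -¼/(-110) = -¼*(-1/110) = 1/440 ≈ 0.0022727)
t(k)*(T + I) = (-11*√1)*(95 + 1/440) = -11*1*(41801/440) = -11*41801/440 = -41801/40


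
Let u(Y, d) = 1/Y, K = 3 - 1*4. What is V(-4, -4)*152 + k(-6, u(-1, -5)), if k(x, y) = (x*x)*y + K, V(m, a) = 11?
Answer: 1635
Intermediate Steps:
K = -1 (K = 3 - 4 = -1)
u(Y, d) = 1/Y
k(x, y) = -1 + y*x² (k(x, y) = (x*x)*y - 1 = x²*y - 1 = y*x² - 1 = -1 + y*x²)
V(-4, -4)*152 + k(-6, u(-1, -5)) = 11*152 + (-1 + (-6)²/(-1)) = 1672 + (-1 - 1*36) = 1672 + (-1 - 36) = 1672 - 37 = 1635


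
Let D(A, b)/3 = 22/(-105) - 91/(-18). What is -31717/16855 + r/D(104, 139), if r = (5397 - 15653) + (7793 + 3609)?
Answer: 3959492299/51458315 ≈ 76.946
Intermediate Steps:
r = 1146 (r = -10256 + 11402 = 1146)
D(A, b) = 3053/210 (D(A, b) = 3*(22/(-105) - 91/(-18)) = 3*(22*(-1/105) - 91*(-1/18)) = 3*(-22/105 + 91/18) = 3*(3053/630) = 3053/210)
-31717/16855 + r/D(104, 139) = -31717/16855 + 1146/(3053/210) = -31717*1/16855 + 1146*(210/3053) = -31717/16855 + 240660/3053 = 3959492299/51458315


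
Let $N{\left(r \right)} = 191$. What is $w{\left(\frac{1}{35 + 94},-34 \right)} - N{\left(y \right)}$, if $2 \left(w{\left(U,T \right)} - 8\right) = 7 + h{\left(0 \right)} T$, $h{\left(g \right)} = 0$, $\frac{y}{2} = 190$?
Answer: $- \frac{359}{2} \approx -179.5$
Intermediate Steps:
$y = 380$ ($y = 2 \cdot 190 = 380$)
$w{\left(U,T \right)} = \frac{23}{2}$ ($w{\left(U,T \right)} = 8 + \frac{7 + 0 T}{2} = 8 + \frac{7 + 0}{2} = 8 + \frac{1}{2} \cdot 7 = 8 + \frac{7}{2} = \frac{23}{2}$)
$w{\left(\frac{1}{35 + 94},-34 \right)} - N{\left(y \right)} = \frac{23}{2} - 191 = - \frac{359}{2}$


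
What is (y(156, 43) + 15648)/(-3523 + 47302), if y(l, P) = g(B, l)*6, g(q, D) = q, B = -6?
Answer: 5204/14593 ≈ 0.35661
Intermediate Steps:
y(l, P) = -36 (y(l, P) = -6*6 = -36)
(y(156, 43) + 15648)/(-3523 + 47302) = (-36 + 15648)/(-3523 + 47302) = 15612/43779 = 15612*(1/43779) = 5204/14593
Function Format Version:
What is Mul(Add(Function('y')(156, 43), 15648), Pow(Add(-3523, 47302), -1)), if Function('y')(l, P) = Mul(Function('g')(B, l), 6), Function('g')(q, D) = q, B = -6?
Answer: Rational(5204, 14593) ≈ 0.35661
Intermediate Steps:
Function('y')(l, P) = -36 (Function('y')(l, P) = Mul(-6, 6) = -36)
Mul(Add(Function('y')(156, 43), 15648), Pow(Add(-3523, 47302), -1)) = Mul(Add(-36, 15648), Pow(Add(-3523, 47302), -1)) = Mul(15612, Pow(43779, -1)) = Mul(15612, Rational(1, 43779)) = Rational(5204, 14593)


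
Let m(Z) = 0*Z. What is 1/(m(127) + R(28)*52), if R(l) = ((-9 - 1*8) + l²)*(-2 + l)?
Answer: 1/1036984 ≈ 9.6434e-7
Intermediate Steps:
R(l) = (-17 + l²)*(-2 + l) (R(l) = ((-9 - 8) + l²)*(-2 + l) = (-17 + l²)*(-2 + l))
m(Z) = 0
1/(m(127) + R(28)*52) = 1/(0 + (34 + 28³ - 17*28 - 2*28²)*52) = 1/(0 + (34 + 21952 - 476 - 2*784)*52) = 1/(0 + (34 + 21952 - 476 - 1568)*52) = 1/(0 + 19942*52) = 1/(0 + 1036984) = 1/1036984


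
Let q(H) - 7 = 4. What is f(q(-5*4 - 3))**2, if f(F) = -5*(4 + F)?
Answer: 5625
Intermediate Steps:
q(H) = 11 (q(H) = 7 + 4 = 11)
f(F) = -20 - 5*F
f(q(-5*4 - 3))**2 = (-20 - 5*11)**2 = (-20 - 55)**2 = (-75)**2 = 5625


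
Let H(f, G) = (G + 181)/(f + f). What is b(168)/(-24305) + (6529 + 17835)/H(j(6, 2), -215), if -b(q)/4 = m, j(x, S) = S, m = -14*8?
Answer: -1184341656/413185 ≈ -2866.4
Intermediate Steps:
m = -112
H(f, G) = (181 + G)/(2*f) (H(f, G) = (181 + G)/((2*f)) = (181 + G)*(1/(2*f)) = (181 + G)/(2*f))
b(q) = 448 (b(q) = -4*(-112) = 448)
b(168)/(-24305) + (6529 + 17835)/H(j(6, 2), -215) = 448/(-24305) + (6529 + 17835)/(((½)*(181 - 215)/2)) = 448*(-1/24305) + 24364/(((½)*(½)*(-34))) = -448/24305 + 24364/(-17/2) = -448/24305 + 24364*(-2/17) = -448/24305 - 48728/17 = -1184341656/413185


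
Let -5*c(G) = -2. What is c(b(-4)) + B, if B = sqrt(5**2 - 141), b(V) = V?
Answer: 2/5 + 2*I*sqrt(29) ≈ 0.4 + 10.77*I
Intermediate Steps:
c(G) = 2/5 (c(G) = -1/5*(-2) = 2/5)
B = 2*I*sqrt(29) (B = sqrt(25 - 141) = sqrt(-116) = 2*I*sqrt(29) ≈ 10.77*I)
c(b(-4)) + B = 2/5 + 2*I*sqrt(29)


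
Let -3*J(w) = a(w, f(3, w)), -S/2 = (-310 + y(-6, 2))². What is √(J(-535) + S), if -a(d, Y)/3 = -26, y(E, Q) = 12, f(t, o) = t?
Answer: I*√177634 ≈ 421.47*I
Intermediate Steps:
a(d, Y) = 78 (a(d, Y) = -3*(-26) = 78)
S = -177608 (S = -2*(-310 + 12)² = -2*(-298)² = -2*88804 = -177608)
J(w) = -26 (J(w) = -⅓*78 = -26)
√(J(-535) + S) = √(-26 - 177608) = √(-177634) = I*√177634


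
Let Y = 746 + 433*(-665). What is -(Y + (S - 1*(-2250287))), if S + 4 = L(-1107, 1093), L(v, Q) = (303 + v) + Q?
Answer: -1963373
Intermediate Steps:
L(v, Q) = 303 + Q + v
S = 285 (S = -4 + (303 + 1093 - 1107) = -4 + 289 = 285)
Y = -287199 (Y = 746 - 287945 = -287199)
-(Y + (S - 1*(-2250287))) = -(-287199 + (285 - 1*(-2250287))) = -(-287199 + (285 + 2250287)) = -(-287199 + 2250572) = -1*1963373 = -1963373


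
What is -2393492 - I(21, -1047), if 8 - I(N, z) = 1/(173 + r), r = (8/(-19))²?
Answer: -149634439139/62517 ≈ -2.3935e+6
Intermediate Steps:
r = 64/361 (r = (8*(-1/19))² = (-8/19)² = 64/361 ≈ 0.17729)
I(N, z) = 499775/62517 (I(N, z) = 8 - 1/(173 + 64/361) = 8 - 1/62517/361 = 8 - 1*361/62517 = 8 - 361/62517 = 499775/62517)
-2393492 - I(21, -1047) = -2393492 - 1*499775/62517 = -2393492 - 499775/62517 = -149634439139/62517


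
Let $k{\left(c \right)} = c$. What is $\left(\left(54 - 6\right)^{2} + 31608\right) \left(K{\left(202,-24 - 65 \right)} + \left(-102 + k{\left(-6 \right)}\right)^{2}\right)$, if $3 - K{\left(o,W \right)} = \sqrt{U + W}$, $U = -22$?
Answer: $395651304 - 33912 i \sqrt{111} \approx 3.9565 \cdot 10^{8} - 3.5729 \cdot 10^{5} i$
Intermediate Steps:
$K{\left(o,W \right)} = 3 - \sqrt{-22 + W}$
$\left(\left(54 - 6\right)^{2} + 31608\right) \left(K{\left(202,-24 - 65 \right)} + \left(-102 + k{\left(-6 \right)}\right)^{2}\right) = \left(\left(54 - 6\right)^{2} + 31608\right) \left(\left(3 - \sqrt{-22 - 89}\right) + \left(-102 - 6\right)^{2}\right) = \left(48^{2} + 31608\right) \left(\left(3 - \sqrt{-22 - 89}\right) + \left(-108\right)^{2}\right) = \left(2304 + 31608\right) \left(\left(3 - \sqrt{-22 - 89}\right) + 11664\right) = 33912 \left(\left(3 - \sqrt{-111}\right) + 11664\right) = 33912 \left(\left(3 - i \sqrt{111}\right) + 11664\right) = 33912 \left(11667 - i \sqrt{111}\right) = 395651304 - 33912 i \sqrt{111}$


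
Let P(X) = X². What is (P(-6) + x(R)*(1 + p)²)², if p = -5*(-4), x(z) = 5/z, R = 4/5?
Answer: 124746561/16 ≈ 7.7967e+6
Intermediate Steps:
R = ⅘ (R = 4*(⅕) = ⅘ ≈ 0.80000)
p = 20
(P(-6) + x(R)*(1 + p)²)² = ((-6)² + (5/(⅘))*(1 + 20)²)² = (36 + (5*(5/4))*21²)² = (36 + (25/4)*441)² = (36 + 11025/4)² = (11169/4)² = 124746561/16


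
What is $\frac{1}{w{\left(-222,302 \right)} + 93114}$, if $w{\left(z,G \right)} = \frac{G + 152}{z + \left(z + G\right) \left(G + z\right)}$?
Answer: $\frac{3089}{287629373} \approx 1.074 \cdot 10^{-5}$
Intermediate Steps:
$w{\left(z,G \right)} = \frac{152 + G}{z + \left(G + z\right)^{2}}$ ($w{\left(z,G \right)} = \frac{152 + G}{z + \left(G + z\right) \left(G + z\right)} = \frac{152 + G}{z + \left(G + z\right)^{2}}$)
$\frac{1}{w{\left(-222,302 \right)} + 93114} = \frac{1}{\frac{152 + 302}{-222 + \left(302 - 222\right)^{2}} + 93114} = \frac{1}{\frac{1}{-222 + 80^{2}} \cdot 454 + 93114} = \frac{1}{\frac{1}{-222 + 6400} \cdot 454 + 93114} = \frac{1}{\frac{1}{6178} \cdot 454 + 93114} = \frac{1}{\frac{227}{3089} + 93114} = \frac{1}{\frac{287629373}{3089}} = \frac{3089}{287629373}$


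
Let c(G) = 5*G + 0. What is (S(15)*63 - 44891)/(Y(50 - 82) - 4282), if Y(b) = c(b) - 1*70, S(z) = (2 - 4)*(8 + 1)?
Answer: 46025/4512 ≈ 10.201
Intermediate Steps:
c(G) = 5*G
S(z) = -18 (S(z) = -2*9 = -18)
Y(b) = -70 + 5*b (Y(b) = 5*b - 1*70 = 5*b - 70 = -70 + 5*b)
(S(15)*63 - 44891)/(Y(50 - 82) - 4282) = (-18*63 - 44891)/((-70 + 5*(50 - 82)) - 4282) = (-1134 - 44891)/((-70 + 5*(-32)) - 4282) = -46025/((-70 - 160) - 4282) = -46025/(-230 - 4282) = -46025/(-4512) = -46025*(-1/4512) = 46025/4512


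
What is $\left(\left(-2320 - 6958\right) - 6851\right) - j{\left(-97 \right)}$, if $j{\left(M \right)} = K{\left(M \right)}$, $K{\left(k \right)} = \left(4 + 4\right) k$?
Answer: $-15353$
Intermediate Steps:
$K{\left(k \right)} = 8 k$
$j{\left(M \right)} = 8 M$
$\left(\left(-2320 - 6958\right) - 6851\right) - j{\left(-97 \right)} = \left(\left(-2320 - 6958\right) - 6851\right) - 8 \left(-97\right) = \left(-9278 - 6851\right) - -776 = -16129 + 776 = -15353$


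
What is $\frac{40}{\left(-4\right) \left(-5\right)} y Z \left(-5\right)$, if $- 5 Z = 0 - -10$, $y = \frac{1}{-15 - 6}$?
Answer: $- \frac{20}{21} \approx -0.95238$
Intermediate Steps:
$y = - \frac{1}{21}$ ($y = \frac{1}{-21} = - \frac{1}{21} \approx -0.047619$)
$Z = -2$ ($Z = - \frac{0 - -10}{5} = - \frac{0 + 10}{5} = \left(- \frac{1}{5}\right) 10 = -2$)
$\frac{40}{\left(-4\right) \left(-5\right)} y Z \left(-5\right) = \frac{40}{\left(-4\right) \left(-5\right)} \left(- \frac{1}{21}\right) \left(\left(-2\right) \left(-5\right)\right) = \frac{40}{20} \left(- \frac{1}{21}\right) 10 = 40 \cdot \frac{1}{20} \left(- \frac{1}{21}\right) 10 = 2 \left(- \frac{1}{21}\right) 10 = \left(- \frac{2}{21}\right) 10 = - \frac{20}{21}$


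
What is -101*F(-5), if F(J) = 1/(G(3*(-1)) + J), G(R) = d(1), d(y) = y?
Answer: 101/4 ≈ 25.250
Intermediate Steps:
G(R) = 1
F(J) = 1/(1 + J)
-101*F(-5) = -101/(1 - 5) = -101/(-4) = -101*(-¼) = 101/4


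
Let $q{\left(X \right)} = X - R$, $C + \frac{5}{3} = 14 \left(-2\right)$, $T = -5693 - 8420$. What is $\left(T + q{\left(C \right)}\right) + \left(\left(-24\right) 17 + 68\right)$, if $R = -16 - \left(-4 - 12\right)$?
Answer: $- \frac{43448}{3} \approx -14483.0$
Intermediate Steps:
$T = -14113$
$C = - \frac{89}{3}$ ($C = - \frac{5}{3} + 14 \left(-2\right) = - \frac{5}{3} - 28 = - \frac{89}{3} \approx -29.667$)
$R = 0$ ($R = -16 - \left(-4 - 12\right) = -16 - -16 = -16 + 16 = 0$)
$q{\left(X \right)} = X$ ($q{\left(X \right)} = X - 0 = X + 0 = X$)
$\left(T + q{\left(C \right)}\right) + \left(\left(-24\right) 17 + 68\right) = \left(-14113 - \frac{89}{3}\right) + \left(\left(-24\right) 17 + 68\right) = - \frac{42428}{3} + \left(-408 + 68\right) = - \frac{42428}{3} - 340 = - \frac{43448}{3}$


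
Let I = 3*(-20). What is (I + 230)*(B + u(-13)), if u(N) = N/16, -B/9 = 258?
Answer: -3159025/8 ≈ -3.9488e+5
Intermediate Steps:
B = -2322 (B = -9*258 = -2322)
u(N) = N/16 (u(N) = N*(1/16) = N/16)
I = -60
(I + 230)*(B + u(-13)) = (-60 + 230)*(-2322 + (1/16)*(-13)) = 170*(-2322 - 13/16) = 170*(-37165/16) = -3159025/8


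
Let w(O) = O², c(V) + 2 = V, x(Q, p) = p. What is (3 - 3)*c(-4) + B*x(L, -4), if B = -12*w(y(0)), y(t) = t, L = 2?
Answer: 0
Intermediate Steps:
c(V) = -2 + V
B = 0 (B = -12*0² = -12*0 = 0)
(3 - 3)*c(-4) + B*x(L, -4) = (3 - 3)*(-2 - 4) + 0*(-4) = 0*(-6) + 0 = 0 + 0 = 0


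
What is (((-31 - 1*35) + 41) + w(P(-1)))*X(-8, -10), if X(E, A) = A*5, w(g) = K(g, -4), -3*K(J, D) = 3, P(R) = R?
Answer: 1300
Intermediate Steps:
K(J, D) = -1 (K(J, D) = -⅓*3 = -1)
w(g) = -1
X(E, A) = 5*A
(((-31 - 1*35) + 41) + w(P(-1)))*X(-8, -10) = (((-31 - 1*35) + 41) - 1)*(5*(-10)) = (((-31 - 35) + 41) - 1)*(-50) = ((-66 + 41) - 1)*(-50) = (-25 - 1)*(-50) = -26*(-50) = 1300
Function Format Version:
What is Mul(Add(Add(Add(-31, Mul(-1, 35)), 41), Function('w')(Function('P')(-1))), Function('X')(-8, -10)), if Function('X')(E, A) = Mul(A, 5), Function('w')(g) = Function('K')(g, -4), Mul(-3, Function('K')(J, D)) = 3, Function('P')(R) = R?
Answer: 1300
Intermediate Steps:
Function('K')(J, D) = -1 (Function('K')(J, D) = Mul(Rational(-1, 3), 3) = -1)
Function('w')(g) = -1
Function('X')(E, A) = Mul(5, A)
Mul(Add(Add(Add(-31, Mul(-1, 35)), 41), Function('w')(Function('P')(-1))), Function('X')(-8, -10)) = Mul(Add(Add(Add(-31, Mul(-1, 35)), 41), -1), Mul(5, -10)) = Mul(Add(Add(Add(-31, -35), 41), -1), -50) = Mul(Add(Add(-66, 41), -1), -50) = Mul(Add(-25, -1), -50) = Mul(-26, -50) = 1300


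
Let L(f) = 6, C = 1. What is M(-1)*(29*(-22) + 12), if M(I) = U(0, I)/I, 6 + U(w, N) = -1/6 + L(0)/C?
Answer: -313/3 ≈ -104.33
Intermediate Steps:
U(w, N) = -⅙ (U(w, N) = -6 + (-1/6 + 6/1) = -6 + (-1*⅙ + 6*1) = -6 + (-⅙ + 6) = -6 + 35/6 = -⅙)
M(I) = -1/(6*I)
M(-1)*(29*(-22) + 12) = (-⅙/(-1))*(29*(-22) + 12) = (-⅙*(-1))*(-638 + 12) = (⅙)*(-626) = -313/3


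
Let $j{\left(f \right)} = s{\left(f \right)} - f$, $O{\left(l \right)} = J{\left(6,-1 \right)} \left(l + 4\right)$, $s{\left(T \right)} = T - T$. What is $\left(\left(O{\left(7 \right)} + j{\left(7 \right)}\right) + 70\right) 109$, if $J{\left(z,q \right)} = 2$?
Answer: $9265$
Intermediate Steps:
$s{\left(T \right)} = 0$
$O{\left(l \right)} = 8 + 2 l$ ($O{\left(l \right)} = 2 \left(l + 4\right) = 2 \left(4 + l\right) = 8 + 2 l$)
$j{\left(f \right)} = - f$ ($j{\left(f \right)} = 0 - f = - f$)
$\left(\left(O{\left(7 \right)} + j{\left(7 \right)}\right) + 70\right) 109 = \left(\left(\left(8 + 2 \cdot 7\right) - 7\right) + 70\right) 109 = \left(\left(\left(8 + 14\right) - 7\right) + 70\right) 109 = \left(\left(22 - 7\right) + 70\right) 109 = \left(15 + 70\right) 109 = 85 \cdot 109 = 9265$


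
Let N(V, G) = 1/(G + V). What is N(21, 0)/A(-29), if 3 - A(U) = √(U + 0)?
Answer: 1/266 + I*√29/798 ≈ 0.0037594 + 0.0067483*I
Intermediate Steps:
A(U) = 3 - √U (A(U) = 3 - √(U + 0) = 3 - √U)
N(21, 0)/A(-29) = 1/((0 + 21)*(3 - √(-29))) = 1/(21*(3 - I*√29))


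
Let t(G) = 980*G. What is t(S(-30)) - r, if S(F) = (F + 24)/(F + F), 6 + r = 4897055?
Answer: -4896951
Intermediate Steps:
r = 4897049 (r = -6 + 4897055 = 4897049)
S(F) = (24 + F)/(2*F) (S(F) = (24 + F)/((2*F)) = (24 + F)*(1/(2*F)) = (24 + F)/(2*F))
t(S(-30)) - r = 980*((½)*(24 - 30)/(-30)) - 1*4897049 = 980*((½)*(-1/30)*(-6)) - 4897049 = 980*(⅒) - 4897049 = 98 - 4897049 = -4896951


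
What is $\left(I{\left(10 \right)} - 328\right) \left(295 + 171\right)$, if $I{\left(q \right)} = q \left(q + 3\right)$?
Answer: $-92268$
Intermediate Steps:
$I{\left(q \right)} = q \left(3 + q\right)$
$\left(I{\left(10 \right)} - 328\right) \left(295 + 171\right) = \left(10 \left(3 + 10\right) - 328\right) \left(295 + 171\right) = \left(10 \cdot 13 - 328\right) 466 = \left(130 - 328\right) 466 = \left(-198\right) 466 = -92268$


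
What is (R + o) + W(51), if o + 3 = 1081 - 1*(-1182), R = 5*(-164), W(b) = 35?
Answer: 1475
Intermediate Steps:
R = -820
o = 2260 (o = -3 + (1081 - 1*(-1182)) = -3 + (1081 + 1182) = -3 + 2263 = 2260)
(R + o) + W(51) = (-820 + 2260) + 35 = 1440 + 35 = 1475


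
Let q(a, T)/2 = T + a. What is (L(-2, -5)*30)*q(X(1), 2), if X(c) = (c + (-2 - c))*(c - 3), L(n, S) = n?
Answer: -720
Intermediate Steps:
X(c) = 6 - 2*c (X(c) = -2*(-3 + c) = 6 - 2*c)
q(a, T) = 2*T + 2*a (q(a, T) = 2*(T + a) = 2*T + 2*a)
(L(-2, -5)*30)*q(X(1), 2) = (-2*30)*(2*2 + 2*(6 - 2*1)) = -60*(4 + 2*(6 - 2)) = -60*(4 + 2*4) = -60*(4 + 8) = -60*12 = -720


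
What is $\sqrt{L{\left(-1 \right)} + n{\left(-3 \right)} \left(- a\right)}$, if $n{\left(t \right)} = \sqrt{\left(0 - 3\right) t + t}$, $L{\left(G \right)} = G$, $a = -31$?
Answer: $\sqrt{-1 + 31 \sqrt{6}} \approx 8.6564$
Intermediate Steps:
$n{\left(t \right)} = \sqrt{2} \sqrt{- t}$ ($n{\left(t \right)} = \sqrt{- 3 t + t} = \sqrt{- 2 t} = \sqrt{2} \sqrt{- t}$)
$\sqrt{L{\left(-1 \right)} + n{\left(-3 \right)} \left(- a\right)} = \sqrt{-1 + \sqrt{2} \sqrt{\left(-1\right) \left(-3\right)} \left(\left(-1\right) \left(-31\right)\right)} = \sqrt{-1 + \sqrt{2} \sqrt{3} \cdot 31} = \sqrt{-1 + \sqrt{6} \cdot 31} = \sqrt{-1 + 31 \sqrt{6}}$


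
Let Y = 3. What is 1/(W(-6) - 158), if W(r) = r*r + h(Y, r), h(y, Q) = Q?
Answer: -1/128 ≈ -0.0078125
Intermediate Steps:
W(r) = r + r² (W(r) = r*r + r = r² + r = r + r²)
1/(W(-6) - 158) = 1/(-6*(1 - 6) - 158) = 1/(-6*(-5) - 158) = 1/(30 - 158) = 1/(-128) = -1/128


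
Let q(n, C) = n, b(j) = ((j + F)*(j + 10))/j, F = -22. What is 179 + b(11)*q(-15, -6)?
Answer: 494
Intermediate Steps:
b(j) = (-22 + j)*(10 + j)/j (b(j) = ((j - 22)*(j + 10))/j = ((-22 + j)*(10 + j))/j = (-22 + j)*(10 + j)/j)
179 + b(11)*q(-15, -6) = 179 + (-12 + 11 - 220/11)*(-15) = 179 + (-12 + 11 - 220*1/11)*(-15) = 179 + (-12 + 11 - 20)*(-15) = 179 - 21*(-15) = 179 + 315 = 494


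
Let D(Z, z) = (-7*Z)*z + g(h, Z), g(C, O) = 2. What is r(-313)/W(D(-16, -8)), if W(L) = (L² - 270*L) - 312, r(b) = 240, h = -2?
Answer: 5/21673 ≈ 0.00023070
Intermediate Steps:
D(Z, z) = 2 - 7*Z*z (D(Z, z) = (-7*Z)*z + 2 = -7*Z*z + 2 = 2 - 7*Z*z)
W(L) = -312 + L² - 270*L
r(-313)/W(D(-16, -8)) = 240/(-312 + (2 - 7*(-16)*(-8))² - 270*(2 - 7*(-16)*(-8))) = 240/(-312 + (2 - 896)² - 270*(2 - 896)) = 240/(-312 + (-894)² - 270*(-894)) = 240/(-312 + 799236 + 241380) = 240/1040304 = 240*(1/1040304) = 5/21673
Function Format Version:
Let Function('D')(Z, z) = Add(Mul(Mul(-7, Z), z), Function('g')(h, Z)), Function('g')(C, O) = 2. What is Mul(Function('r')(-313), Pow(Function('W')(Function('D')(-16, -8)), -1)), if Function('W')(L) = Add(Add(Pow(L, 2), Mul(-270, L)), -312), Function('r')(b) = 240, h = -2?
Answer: Rational(5, 21673) ≈ 0.00023070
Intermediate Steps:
Function('D')(Z, z) = Add(2, Mul(-7, Z, z)) (Function('D')(Z, z) = Add(Mul(Mul(-7, Z), z), 2) = Add(Mul(-7, Z, z), 2) = Add(2, Mul(-7, Z, z)))
Function('W')(L) = Add(-312, Pow(L, 2), Mul(-270, L))
Mul(Function('r')(-313), Pow(Function('W')(Function('D')(-16, -8)), -1)) = Mul(240, Pow(Add(-312, Pow(Add(2, Mul(-7, -16, -8)), 2), Mul(-270, Add(2, Mul(-7, -16, -8)))), -1)) = Mul(240, Pow(Add(-312, Pow(Add(2, -896), 2), Mul(-270, Add(2, -896))), -1)) = Mul(240, Pow(Add(-312, Pow(-894, 2), Mul(-270, -894)), -1)) = Mul(240, Pow(Add(-312, 799236, 241380), -1)) = Mul(240, Pow(1040304, -1)) = Mul(240, Rational(1, 1040304)) = Rational(5, 21673)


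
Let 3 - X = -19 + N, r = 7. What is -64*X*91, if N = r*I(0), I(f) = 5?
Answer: 75712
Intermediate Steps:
N = 35 (N = 7*5 = 35)
X = -13 (X = 3 - (-19 + 35) = 3 - 1*16 = 3 - 16 = -13)
-64*X*91 = -64*(-13)*91 = 832*91 = 75712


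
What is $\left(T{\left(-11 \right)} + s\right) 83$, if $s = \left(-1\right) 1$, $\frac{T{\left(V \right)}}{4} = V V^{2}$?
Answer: $-441975$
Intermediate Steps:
$T{\left(V \right)} = 4 V^{3}$ ($T{\left(V \right)} = 4 V V^{2} = 4 V^{3}$)
$s = -1$
$\left(T{\left(-11 \right)} + s\right) 83 = \left(4 \left(-11\right)^{3} - 1\right) 83 = \left(4 \left(-1331\right) - 1\right) 83 = \left(-5324 - 1\right) 83 = \left(-5325\right) 83 = -441975$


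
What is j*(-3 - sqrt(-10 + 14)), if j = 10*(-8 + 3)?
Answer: 250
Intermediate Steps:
j = -50 (j = 10*(-5) = -50)
j*(-3 - sqrt(-10 + 14)) = -50*(-3 - sqrt(-10 + 14)) = -50*(-3 - sqrt(4)) = -50*(-3 - 1*2) = -50*(-3 - 2) = -50*(-5) = 250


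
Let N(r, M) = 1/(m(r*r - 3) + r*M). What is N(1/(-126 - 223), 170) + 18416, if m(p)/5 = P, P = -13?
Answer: 420897331/22855 ≈ 18416.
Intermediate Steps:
m(p) = -65 (m(p) = 5*(-13) = -65)
N(r, M) = 1/(-65 + M*r) (N(r, M) = 1/(-65 + r*M) = 1/(-65 + M*r))
N(1/(-126 - 223), 170) + 18416 = 1/(-65 + 170/(-126 - 223)) + 18416 = 1/(-65 + 170/(-349)) + 18416 = 1/(-65 + 170*(-1/349)) + 18416 = 1/(-65 - 170/349) + 18416 = 1/(-22855/349) + 18416 = -349/22855 + 18416 = 420897331/22855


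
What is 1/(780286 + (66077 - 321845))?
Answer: 1/524518 ≈ 1.9065e-6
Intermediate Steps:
1/(780286 + (66077 - 321845)) = 1/(780286 - 255768) = 1/524518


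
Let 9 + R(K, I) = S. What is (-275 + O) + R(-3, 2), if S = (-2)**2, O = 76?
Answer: -204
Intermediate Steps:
S = 4
R(K, I) = -5 (R(K, I) = -9 + 4 = -5)
(-275 + O) + R(-3, 2) = (-275 + 76) - 5 = -199 - 5 = -204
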